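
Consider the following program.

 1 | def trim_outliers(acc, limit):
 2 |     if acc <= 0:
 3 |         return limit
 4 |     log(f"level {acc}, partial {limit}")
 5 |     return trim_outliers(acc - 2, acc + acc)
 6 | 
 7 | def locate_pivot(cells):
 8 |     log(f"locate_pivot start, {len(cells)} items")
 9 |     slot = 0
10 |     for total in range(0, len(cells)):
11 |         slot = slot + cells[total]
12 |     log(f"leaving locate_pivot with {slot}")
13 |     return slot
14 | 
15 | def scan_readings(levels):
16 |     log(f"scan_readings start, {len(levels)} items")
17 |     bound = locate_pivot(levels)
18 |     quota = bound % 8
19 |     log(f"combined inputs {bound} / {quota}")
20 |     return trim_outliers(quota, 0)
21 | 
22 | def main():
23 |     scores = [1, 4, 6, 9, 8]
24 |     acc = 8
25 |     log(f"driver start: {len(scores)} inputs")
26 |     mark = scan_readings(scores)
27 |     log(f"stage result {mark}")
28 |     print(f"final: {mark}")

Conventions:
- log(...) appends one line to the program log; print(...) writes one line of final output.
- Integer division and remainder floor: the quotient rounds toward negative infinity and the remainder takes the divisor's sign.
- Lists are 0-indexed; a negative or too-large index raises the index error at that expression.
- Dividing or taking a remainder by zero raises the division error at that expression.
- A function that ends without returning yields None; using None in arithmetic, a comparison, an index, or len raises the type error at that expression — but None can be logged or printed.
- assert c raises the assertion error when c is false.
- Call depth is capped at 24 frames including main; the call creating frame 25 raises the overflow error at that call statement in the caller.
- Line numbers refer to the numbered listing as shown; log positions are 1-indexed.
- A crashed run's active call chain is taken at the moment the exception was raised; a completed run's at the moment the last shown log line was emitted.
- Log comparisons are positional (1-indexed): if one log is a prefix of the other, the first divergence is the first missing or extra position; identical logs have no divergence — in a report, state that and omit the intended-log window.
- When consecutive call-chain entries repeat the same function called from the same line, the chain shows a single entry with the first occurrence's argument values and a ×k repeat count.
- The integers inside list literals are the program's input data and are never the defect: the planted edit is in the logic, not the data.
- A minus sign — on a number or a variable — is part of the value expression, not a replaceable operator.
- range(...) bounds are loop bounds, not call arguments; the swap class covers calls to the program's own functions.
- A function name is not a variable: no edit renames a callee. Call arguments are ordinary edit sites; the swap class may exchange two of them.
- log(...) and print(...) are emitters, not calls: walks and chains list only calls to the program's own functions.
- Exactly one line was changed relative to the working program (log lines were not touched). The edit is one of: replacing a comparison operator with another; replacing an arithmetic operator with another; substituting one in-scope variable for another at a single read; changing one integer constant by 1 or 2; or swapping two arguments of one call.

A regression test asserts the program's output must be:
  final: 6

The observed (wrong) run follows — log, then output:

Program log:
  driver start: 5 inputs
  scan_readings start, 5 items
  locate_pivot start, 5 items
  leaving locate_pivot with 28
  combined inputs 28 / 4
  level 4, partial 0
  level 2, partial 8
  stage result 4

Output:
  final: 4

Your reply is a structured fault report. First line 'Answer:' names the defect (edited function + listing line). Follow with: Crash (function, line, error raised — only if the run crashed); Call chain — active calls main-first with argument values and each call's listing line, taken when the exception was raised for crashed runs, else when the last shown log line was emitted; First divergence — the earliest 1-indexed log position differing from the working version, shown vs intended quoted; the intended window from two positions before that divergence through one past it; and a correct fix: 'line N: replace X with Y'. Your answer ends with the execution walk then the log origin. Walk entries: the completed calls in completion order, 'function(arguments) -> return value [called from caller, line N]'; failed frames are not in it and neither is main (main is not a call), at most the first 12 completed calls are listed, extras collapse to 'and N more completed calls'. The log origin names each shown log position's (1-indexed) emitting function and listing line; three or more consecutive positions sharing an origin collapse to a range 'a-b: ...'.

Answer: the defect is in trim_outliers at line 5.
Core observation: Log line 7 is where behavior first shows: 'level 2, partial 8' appears instead of 'level 2, partial 4'.
Call chain: main.
First divergence: at position 7 the run shows 'level 2, partial 8' where the working version logs 'level 2, partial 4'.
Intended log window:
  5: combined inputs 28 / 4
  6: level 4, partial 0
  7: level 2, partial 4
  8: stage result 6
Execution walk:
  locate_pivot([1, 4, 6, 9, 8]) -> 28  [called from scan_readings, line 17]
  trim_outliers(0, 4) -> 4  [called from trim_outliers, line 5]
  trim_outliers(2, 8) -> 4  [called from trim_outliers, line 5]
  trim_outliers(4, 0) -> 4  [called from scan_readings, line 20]
  scan_readings([1, 4, 6, 9, 8]) -> 4  [called from main, line 26]
Log origins:
  1: emitted by main (line 25)
  2: emitted by scan_readings (line 16)
  3: emitted by locate_pivot (line 8)
  4: emitted by locate_pivot (line 12)
  5: emitted by scan_readings (line 19)
  6: emitted by trim_outliers (line 4)
  7: emitted by trim_outliers (line 4)
  8: emitted by main (line 27)
A correct fix: line 5: replace `acc + acc` with `limit + acc`.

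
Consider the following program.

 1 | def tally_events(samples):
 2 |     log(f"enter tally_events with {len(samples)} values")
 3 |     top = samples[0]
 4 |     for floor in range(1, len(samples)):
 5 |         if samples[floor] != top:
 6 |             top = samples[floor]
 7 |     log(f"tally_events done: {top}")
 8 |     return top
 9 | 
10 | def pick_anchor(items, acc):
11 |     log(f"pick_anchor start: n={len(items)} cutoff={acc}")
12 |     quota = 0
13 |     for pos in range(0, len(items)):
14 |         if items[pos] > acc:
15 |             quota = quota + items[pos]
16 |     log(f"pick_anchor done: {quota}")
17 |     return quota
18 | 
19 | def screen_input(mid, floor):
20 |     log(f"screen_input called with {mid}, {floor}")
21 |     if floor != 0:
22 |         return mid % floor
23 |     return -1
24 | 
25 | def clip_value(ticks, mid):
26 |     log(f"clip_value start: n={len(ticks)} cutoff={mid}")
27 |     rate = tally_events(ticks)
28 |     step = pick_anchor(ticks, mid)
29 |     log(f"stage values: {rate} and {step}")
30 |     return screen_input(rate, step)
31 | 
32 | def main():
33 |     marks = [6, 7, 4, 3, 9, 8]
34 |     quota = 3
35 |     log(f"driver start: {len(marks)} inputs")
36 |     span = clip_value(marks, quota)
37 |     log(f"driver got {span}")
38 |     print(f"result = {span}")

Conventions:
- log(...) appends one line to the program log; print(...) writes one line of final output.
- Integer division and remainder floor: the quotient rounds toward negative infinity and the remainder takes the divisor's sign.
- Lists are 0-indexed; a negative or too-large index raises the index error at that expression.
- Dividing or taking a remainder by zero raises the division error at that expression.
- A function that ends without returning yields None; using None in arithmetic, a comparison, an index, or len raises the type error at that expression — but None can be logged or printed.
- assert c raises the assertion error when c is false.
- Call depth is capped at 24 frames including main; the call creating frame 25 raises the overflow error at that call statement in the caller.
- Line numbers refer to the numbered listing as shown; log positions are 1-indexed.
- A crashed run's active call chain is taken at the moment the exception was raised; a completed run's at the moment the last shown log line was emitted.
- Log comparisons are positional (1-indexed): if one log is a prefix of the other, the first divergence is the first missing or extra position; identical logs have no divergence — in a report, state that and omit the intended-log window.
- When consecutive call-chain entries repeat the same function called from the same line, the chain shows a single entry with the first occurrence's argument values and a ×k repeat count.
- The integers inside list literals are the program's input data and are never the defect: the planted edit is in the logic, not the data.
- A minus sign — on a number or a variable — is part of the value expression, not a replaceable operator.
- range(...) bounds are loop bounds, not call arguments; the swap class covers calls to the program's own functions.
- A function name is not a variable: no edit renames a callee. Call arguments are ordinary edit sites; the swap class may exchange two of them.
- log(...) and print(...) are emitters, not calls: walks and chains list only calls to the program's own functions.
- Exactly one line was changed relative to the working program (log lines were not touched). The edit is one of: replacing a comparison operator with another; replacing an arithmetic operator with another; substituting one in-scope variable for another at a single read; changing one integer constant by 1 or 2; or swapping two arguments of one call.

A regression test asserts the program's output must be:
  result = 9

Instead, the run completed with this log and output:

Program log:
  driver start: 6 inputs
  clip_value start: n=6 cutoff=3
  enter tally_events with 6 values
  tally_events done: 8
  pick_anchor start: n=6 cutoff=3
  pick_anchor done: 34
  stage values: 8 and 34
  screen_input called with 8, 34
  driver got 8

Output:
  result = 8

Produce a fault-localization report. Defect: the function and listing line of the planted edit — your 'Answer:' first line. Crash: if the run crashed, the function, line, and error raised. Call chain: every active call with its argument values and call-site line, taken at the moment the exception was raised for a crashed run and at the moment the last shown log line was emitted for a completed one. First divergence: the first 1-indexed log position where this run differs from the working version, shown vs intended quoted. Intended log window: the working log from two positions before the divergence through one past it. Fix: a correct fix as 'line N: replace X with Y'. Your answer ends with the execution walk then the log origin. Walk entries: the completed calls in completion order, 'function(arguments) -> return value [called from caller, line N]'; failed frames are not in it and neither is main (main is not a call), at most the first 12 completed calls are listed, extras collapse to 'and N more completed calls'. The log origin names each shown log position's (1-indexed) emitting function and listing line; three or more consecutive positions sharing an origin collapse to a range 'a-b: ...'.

Answer: the defect is in tally_events at line 5.
Core observation: The earliest visible damage is log position 4 — 'tally_events done: 8' rather than the intended 'tally_events done: 9'.
Call chain: main.
First divergence: position 4 — shown 'tally_events done: 8', intended 'tally_events done: 9'.
Intended log window:
  2: clip_value start: n=6 cutoff=3
  3: enter tally_events with 6 values
  4: tally_events done: 9
  5: pick_anchor start: n=6 cutoff=3
Execution walk:
  tally_events([6, 7, 4, 3, 9, 8]) -> 8  [called from clip_value, line 27]
  pick_anchor([6, 7, 4, 3, 9, 8], 3) -> 34  [called from clip_value, line 28]
  screen_input(8, 34) -> 8  [called from clip_value, line 30]
  clip_value([6, 7, 4, 3, 9, 8], 3) -> 8  [called from main, line 36]
Log origin:
  1: emitted by main (line 35)
  2: emitted by clip_value (line 26)
  3: emitted by tally_events (line 2)
  4: emitted by tally_events (line 7)
  5: emitted by pick_anchor (line 11)
  6: emitted by pick_anchor (line 16)
  7: emitted by clip_value (line 29)
  8: emitted by screen_input (line 20)
  9: emitted by main (line 37)
A correct fix: line 5: replace `!=` with `>`.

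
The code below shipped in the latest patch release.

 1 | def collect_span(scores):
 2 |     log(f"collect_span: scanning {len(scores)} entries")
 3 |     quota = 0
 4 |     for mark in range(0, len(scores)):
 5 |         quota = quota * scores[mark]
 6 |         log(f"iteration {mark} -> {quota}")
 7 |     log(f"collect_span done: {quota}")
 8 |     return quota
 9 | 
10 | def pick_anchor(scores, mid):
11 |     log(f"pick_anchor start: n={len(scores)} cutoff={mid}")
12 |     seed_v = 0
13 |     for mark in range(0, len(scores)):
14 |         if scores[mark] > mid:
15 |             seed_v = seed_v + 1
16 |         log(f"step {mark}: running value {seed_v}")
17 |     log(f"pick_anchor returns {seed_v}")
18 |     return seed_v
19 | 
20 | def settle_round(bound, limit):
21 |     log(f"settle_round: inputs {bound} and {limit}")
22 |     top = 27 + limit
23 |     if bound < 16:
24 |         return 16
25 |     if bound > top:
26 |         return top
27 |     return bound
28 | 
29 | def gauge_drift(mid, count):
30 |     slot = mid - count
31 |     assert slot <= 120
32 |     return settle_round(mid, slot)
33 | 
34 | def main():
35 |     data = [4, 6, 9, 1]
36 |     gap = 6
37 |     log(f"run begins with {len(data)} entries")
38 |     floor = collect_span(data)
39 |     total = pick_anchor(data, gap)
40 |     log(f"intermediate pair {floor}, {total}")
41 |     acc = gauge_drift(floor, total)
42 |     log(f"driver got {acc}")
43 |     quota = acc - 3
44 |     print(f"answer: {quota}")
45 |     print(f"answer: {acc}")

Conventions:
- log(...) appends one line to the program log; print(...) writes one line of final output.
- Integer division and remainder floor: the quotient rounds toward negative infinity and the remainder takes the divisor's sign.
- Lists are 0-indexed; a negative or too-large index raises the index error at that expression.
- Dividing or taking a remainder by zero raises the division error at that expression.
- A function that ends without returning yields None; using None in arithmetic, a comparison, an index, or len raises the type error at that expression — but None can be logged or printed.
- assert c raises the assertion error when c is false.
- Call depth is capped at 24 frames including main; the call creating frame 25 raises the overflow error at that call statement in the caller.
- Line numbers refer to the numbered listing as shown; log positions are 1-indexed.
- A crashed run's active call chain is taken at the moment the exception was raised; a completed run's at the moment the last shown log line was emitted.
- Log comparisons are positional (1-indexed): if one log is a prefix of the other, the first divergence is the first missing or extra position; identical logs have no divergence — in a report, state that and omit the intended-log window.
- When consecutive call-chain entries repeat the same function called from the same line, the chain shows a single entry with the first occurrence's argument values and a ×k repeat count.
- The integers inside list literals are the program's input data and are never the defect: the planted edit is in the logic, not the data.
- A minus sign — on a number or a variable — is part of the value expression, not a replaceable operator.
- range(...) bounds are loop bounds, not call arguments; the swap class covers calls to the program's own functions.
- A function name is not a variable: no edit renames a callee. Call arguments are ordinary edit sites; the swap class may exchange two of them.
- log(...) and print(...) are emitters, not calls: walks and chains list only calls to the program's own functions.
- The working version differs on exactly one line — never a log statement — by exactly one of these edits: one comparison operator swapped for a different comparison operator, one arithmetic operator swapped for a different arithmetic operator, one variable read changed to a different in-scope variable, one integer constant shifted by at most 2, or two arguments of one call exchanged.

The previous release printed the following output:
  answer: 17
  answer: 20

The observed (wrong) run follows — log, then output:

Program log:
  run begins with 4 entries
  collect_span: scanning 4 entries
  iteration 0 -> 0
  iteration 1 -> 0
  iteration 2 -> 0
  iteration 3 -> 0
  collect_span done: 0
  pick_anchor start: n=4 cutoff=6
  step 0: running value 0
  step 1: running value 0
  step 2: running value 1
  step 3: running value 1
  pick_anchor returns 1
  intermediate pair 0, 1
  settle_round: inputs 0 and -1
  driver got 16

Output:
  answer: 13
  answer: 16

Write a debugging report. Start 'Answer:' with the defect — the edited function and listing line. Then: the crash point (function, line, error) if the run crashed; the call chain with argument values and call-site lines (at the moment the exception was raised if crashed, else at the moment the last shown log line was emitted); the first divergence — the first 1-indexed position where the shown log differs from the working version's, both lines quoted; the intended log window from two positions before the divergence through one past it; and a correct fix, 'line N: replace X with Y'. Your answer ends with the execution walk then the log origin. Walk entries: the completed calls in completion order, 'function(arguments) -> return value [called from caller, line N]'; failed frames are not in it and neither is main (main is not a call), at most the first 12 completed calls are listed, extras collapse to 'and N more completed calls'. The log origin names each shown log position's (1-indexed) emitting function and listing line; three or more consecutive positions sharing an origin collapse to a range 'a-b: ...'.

Answer: the defect is in collect_span at line 5.
The tell: The earliest visible damage is log position 3 — 'iteration 0 -> 0' rather than the intended 'iteration 0 -> 4'.
Call chain: main.
First divergence: at position 3 the run shows 'iteration 0 -> 0' where the working version logs 'iteration 0 -> 4'.
Intended log window:
  1: run begins with 4 entries
  2: collect_span: scanning 4 entries
  3: iteration 0 -> 4
  4: iteration 1 -> 10
Execution walk:
  collect_span([4, 6, 9, 1]) -> 0  [called from main, line 38]
  pick_anchor([4, 6, 9, 1], 6) -> 1  [called from main, line 39]
  settle_round(0, -1) -> 16  [called from gauge_drift, line 32]
  gauge_drift(0, 1) -> 16  [called from main, line 41]
Log origins:
  1 — main, line 37
  2 — collect_span, line 2
  3-6 — collect_span, line 6
  7 — collect_span, line 7
  8 — pick_anchor, line 11
  9-12 — pick_anchor, line 16
  13 — pick_anchor, line 17
  14 — main, line 40
  15 — settle_round, line 21
  16 — main, line 42
A correct fix: line 5: replace `*` with `+`.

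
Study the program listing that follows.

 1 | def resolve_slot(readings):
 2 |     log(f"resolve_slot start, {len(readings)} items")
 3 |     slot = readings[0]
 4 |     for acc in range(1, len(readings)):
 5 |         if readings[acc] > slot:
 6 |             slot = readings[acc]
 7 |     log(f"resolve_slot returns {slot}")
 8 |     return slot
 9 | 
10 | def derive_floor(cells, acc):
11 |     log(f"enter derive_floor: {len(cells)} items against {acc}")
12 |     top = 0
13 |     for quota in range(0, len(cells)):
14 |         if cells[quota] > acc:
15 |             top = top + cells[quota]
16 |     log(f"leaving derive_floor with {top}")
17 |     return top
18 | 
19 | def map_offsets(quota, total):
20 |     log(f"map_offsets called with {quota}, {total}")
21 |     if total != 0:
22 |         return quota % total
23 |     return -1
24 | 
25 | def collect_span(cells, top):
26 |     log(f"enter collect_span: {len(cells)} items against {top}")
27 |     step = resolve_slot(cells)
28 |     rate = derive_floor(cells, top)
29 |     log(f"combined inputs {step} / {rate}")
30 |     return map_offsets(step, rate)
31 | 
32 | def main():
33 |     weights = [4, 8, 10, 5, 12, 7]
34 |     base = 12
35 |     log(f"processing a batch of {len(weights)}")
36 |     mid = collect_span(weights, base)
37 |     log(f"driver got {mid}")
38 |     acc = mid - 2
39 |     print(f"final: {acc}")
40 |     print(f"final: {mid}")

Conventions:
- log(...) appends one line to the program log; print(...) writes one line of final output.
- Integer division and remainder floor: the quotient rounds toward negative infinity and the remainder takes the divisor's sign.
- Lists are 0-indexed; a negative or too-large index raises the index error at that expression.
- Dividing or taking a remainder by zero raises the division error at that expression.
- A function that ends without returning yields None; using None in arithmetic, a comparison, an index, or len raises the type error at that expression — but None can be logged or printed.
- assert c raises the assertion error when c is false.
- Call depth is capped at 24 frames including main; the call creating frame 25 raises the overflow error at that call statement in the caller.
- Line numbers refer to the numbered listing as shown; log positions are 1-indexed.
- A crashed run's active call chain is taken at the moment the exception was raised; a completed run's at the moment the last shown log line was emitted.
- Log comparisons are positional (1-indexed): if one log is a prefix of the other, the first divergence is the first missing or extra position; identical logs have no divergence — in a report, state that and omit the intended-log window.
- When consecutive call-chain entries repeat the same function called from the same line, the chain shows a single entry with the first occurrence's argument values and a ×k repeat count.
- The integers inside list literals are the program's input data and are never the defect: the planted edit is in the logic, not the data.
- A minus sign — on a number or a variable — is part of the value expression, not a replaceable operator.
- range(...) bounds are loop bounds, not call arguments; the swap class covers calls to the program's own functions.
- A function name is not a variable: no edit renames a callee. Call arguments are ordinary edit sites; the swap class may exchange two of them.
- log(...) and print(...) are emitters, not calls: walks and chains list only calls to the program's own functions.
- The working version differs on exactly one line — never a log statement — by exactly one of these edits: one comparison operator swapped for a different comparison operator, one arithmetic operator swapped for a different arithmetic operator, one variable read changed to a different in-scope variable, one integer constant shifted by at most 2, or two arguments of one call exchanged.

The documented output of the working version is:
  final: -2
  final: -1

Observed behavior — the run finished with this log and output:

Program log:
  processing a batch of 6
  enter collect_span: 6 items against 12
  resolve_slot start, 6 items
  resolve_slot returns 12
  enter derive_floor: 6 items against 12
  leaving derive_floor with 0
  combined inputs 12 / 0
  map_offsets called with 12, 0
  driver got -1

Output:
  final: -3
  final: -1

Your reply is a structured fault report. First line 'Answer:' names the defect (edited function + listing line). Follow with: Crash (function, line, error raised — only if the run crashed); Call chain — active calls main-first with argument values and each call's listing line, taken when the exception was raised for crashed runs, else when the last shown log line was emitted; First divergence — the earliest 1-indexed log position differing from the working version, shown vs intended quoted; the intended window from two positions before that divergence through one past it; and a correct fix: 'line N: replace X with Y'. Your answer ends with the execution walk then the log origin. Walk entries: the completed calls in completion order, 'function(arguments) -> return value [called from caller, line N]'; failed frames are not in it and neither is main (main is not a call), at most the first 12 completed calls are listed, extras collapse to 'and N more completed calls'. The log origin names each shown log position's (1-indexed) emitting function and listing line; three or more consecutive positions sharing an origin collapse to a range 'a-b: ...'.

Answer: the defect is in main at line 38.
Core observation: Log streams are identical — the defect surfaces only in the printed output.
Call chain: main.
First divergence: none (the log streams are identical).
Execution walk:
  resolve_slot([4, 8, 10, 5, 12, 7]) -> 12  [called from collect_span, line 27]
  derive_floor([4, 8, 10, 5, 12, 7], 12) -> 0  [called from collect_span, line 28]
  map_offsets(12, 0) -> -1  [called from collect_span, line 30]
  collect_span([4, 8, 10, 5, 12, 7], 12) -> -1  [called from main, line 36]
Origin of each log line:
  1 — main, line 35
  2 — collect_span, line 26
  3 — resolve_slot, line 2
  4 — resolve_slot, line 7
  5 — derive_floor, line 11
  6 — derive_floor, line 16
  7 — collect_span, line 29
  8 — map_offsets, line 20
  9 — main, line 37
A correct fix: line 38: replace `-` with `*`.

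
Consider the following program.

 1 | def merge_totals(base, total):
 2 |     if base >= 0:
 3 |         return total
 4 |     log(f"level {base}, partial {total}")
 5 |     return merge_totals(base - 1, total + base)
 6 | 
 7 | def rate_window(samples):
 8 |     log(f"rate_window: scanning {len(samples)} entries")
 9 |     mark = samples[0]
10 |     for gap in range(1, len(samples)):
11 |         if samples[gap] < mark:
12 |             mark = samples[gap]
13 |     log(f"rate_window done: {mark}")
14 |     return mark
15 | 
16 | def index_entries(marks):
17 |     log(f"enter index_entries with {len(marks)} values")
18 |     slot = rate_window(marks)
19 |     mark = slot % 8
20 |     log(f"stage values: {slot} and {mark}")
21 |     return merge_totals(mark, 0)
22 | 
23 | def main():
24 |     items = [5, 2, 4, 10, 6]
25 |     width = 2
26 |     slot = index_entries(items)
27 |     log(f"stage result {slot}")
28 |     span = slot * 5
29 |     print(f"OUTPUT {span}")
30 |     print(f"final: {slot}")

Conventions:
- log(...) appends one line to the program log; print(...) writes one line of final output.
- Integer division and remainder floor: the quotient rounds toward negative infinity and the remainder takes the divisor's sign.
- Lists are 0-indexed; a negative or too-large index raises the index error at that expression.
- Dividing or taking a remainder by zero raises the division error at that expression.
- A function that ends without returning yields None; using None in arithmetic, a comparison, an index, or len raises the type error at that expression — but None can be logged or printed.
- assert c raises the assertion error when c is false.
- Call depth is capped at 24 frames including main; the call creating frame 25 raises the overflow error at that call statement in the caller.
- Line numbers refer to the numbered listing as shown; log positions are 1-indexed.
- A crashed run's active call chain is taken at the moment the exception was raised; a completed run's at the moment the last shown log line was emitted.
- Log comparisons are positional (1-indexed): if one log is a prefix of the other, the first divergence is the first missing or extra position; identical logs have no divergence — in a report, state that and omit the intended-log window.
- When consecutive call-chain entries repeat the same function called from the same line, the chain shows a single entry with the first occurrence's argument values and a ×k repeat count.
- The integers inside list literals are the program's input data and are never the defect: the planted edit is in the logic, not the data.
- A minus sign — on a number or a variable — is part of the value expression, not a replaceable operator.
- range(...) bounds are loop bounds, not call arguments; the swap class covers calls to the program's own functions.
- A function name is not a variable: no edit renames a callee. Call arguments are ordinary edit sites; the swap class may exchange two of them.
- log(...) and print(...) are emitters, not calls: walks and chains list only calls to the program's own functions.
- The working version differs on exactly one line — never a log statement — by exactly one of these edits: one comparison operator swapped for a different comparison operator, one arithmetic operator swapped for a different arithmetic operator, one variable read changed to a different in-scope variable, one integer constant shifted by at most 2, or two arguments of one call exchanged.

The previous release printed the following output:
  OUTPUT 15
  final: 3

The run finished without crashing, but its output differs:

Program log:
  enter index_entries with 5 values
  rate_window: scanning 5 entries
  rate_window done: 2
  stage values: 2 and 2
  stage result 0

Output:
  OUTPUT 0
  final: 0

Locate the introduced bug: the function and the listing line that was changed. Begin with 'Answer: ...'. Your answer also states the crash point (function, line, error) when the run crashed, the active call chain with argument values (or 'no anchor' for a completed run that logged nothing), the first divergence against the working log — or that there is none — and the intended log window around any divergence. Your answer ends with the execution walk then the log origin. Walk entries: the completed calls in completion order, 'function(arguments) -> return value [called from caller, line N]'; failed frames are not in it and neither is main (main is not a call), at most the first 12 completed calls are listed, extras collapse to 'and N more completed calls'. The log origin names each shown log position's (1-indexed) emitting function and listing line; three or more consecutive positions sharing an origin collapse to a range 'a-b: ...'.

Answer: the defect is in merge_totals at line 2.
Key fact: Everything matches until log position 5, which reads 'stage result 0' in place of 'level 2, partial 0'.
Call chain: main.
First divergence: at position 5 the run shows 'stage result 0' where the working version logs 'level 2, partial 0'.
Intended log window:
  3: rate_window done: 2
  4: stage values: 2 and 2
  5: level 2, partial 0
  6: level 1, partial 2
Execution walk:
  rate_window([5, 2, 4, 10, 6]) -> 2  [called from index_entries, line 18]
  merge_totals(2, 0) -> 0  [called from index_entries, line 21]
  index_entries([5, 2, 4, 10, 6]) -> 0  [called from main, line 26]
Log origins:
  1: from index_entries, line 17
  2: from rate_window, line 8
  3: from rate_window, line 13
  4: from index_entries, line 20
  5: from main, line 27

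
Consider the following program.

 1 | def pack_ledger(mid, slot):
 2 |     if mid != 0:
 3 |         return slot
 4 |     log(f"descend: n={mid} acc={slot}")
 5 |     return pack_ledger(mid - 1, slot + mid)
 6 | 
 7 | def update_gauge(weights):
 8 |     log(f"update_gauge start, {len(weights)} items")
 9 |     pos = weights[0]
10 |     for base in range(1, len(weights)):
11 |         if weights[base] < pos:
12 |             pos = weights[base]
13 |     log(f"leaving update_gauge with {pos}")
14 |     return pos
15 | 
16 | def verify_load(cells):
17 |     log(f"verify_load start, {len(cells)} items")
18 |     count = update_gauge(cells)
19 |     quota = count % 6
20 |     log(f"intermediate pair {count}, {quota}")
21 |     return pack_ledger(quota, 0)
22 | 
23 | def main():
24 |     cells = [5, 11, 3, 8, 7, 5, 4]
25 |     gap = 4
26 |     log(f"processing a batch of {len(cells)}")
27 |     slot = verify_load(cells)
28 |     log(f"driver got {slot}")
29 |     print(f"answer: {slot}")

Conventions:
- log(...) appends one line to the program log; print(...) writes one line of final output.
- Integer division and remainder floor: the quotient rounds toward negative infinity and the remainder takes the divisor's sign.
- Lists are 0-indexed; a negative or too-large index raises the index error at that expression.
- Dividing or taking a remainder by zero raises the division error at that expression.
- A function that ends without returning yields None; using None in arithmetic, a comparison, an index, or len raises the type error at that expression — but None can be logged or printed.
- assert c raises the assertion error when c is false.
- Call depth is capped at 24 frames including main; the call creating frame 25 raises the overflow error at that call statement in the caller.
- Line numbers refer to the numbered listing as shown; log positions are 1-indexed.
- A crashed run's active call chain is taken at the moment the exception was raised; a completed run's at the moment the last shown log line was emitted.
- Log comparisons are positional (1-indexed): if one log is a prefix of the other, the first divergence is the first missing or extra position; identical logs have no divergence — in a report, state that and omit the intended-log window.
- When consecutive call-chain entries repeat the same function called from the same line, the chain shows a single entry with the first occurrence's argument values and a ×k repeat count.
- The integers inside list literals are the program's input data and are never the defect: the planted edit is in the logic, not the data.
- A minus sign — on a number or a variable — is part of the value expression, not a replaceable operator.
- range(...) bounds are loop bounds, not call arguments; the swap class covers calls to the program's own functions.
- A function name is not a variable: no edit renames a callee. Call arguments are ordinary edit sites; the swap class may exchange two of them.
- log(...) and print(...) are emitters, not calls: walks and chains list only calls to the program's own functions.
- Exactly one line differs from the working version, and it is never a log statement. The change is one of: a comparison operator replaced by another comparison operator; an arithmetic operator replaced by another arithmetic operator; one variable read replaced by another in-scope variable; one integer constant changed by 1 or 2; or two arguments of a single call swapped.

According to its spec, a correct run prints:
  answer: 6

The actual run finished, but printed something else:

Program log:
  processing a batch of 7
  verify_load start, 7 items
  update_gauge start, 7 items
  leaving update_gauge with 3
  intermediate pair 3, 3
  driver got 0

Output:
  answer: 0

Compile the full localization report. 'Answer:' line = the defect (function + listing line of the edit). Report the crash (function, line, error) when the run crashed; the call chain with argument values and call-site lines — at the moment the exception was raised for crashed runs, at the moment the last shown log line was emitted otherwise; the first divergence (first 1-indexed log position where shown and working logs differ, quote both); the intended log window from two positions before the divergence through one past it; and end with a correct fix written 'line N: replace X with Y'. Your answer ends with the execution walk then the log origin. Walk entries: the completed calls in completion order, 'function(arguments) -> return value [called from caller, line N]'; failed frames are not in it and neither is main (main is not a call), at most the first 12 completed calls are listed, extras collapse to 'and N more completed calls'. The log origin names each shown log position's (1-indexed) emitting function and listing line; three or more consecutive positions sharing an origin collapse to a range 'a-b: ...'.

Answer: the defect is in pack_ledger at line 2.
Core observation: Position 6 is the first bad log line: 'driver got 0' should read 'descend: n=3 acc=0'.
Call chain: main.
First divergence: at position 6 the run shows 'driver got 0' where the working version logs 'descend: n=3 acc=0'.
Intended log window:
  4: leaving update_gauge with 3
  5: intermediate pair 3, 3
  6: descend: n=3 acc=0
  7: descend: n=2 acc=3
Execution walk:
  update_gauge([5, 11, 3, 8, 7, 5, 4]) -> 3  [called from verify_load, line 18]
  pack_ledger(3, 0) -> 0  [called from verify_load, line 21]
  verify_load([5, 11, 3, 8, 7, 5, 4]) -> 0  [called from main, line 27]
Log origin:
  1: from main, line 26
  2: from verify_load, line 17
  3: from update_gauge, line 8
  4: from update_gauge, line 13
  5: from verify_load, line 20
  6: from main, line 28
A correct fix: line 2: replace `!=` with `<=`.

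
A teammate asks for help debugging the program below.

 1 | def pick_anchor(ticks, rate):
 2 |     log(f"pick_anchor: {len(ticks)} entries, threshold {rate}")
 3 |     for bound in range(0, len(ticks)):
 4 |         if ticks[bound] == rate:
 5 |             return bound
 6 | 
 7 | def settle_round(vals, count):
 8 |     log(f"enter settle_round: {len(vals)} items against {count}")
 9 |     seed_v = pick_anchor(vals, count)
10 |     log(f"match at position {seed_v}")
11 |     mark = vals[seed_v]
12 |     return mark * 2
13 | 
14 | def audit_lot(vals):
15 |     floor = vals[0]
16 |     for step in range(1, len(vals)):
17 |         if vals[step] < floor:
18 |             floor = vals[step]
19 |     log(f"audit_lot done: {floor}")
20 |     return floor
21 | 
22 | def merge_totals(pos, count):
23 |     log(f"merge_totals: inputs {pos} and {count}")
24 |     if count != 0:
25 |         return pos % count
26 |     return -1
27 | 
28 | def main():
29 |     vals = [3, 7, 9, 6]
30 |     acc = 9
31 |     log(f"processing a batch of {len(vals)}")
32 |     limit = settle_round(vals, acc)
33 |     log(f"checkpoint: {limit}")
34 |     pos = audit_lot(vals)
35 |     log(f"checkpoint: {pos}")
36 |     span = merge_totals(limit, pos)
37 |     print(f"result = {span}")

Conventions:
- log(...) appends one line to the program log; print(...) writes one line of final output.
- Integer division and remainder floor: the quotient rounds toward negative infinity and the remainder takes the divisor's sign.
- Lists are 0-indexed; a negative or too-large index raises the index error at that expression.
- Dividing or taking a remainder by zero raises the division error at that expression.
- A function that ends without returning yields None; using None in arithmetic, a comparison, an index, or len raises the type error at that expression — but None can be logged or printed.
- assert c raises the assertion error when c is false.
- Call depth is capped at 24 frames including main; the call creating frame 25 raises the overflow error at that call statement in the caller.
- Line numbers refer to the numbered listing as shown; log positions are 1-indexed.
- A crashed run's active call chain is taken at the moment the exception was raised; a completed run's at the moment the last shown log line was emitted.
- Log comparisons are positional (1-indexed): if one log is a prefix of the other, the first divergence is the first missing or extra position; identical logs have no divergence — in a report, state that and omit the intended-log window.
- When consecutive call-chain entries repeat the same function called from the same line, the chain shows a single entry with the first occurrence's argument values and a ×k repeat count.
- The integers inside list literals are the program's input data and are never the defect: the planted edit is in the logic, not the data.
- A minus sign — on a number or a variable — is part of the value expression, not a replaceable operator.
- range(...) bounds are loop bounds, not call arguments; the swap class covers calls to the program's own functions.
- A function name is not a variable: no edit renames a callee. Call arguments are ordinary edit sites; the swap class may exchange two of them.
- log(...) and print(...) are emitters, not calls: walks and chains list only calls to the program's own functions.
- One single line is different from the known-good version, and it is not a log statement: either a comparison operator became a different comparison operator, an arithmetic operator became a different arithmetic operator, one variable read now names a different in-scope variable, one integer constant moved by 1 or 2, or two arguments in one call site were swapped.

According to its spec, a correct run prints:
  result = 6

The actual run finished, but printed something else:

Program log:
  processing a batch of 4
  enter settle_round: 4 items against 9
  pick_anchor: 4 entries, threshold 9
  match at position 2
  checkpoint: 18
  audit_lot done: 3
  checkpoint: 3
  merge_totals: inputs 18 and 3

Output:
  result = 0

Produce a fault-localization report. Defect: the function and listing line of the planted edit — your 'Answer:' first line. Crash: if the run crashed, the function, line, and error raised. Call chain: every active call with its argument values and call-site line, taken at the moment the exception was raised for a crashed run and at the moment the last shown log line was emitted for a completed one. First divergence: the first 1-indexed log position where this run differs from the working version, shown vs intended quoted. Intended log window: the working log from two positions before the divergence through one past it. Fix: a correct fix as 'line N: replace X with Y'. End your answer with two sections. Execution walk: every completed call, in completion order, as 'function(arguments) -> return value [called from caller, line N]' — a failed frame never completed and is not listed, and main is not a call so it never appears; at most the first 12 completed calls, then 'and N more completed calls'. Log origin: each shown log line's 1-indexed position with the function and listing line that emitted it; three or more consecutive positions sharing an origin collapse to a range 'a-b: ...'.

Answer: the defect is in merge_totals at line 25.
Key fact: Log streams are identical — the defect surfaces only in the printed output.
Call chain: main -> merge_totals(18, 3) (called at line 36).
First divergence: none (the log streams are identical).
Execution walk:
  pick_anchor([3, 7, 9, 6], 9) -> 2  [called from settle_round, line 9]
  settle_round([3, 7, 9, 6], 9) -> 18  [called from main, line 32]
  audit_lot([3, 7, 9, 6]) -> 3  [called from main, line 34]
  merge_totals(18, 3) -> 0  [called from main, line 36]
Log origin:
  1: logged in main at line 31
  2: logged in settle_round at line 8
  3: logged in pick_anchor at line 2
  4: logged in settle_round at line 10
  5: logged in main at line 33
  6: logged in audit_lot at line 19
  7: logged in main at line 35
  8: logged in merge_totals at line 23
A correct fix: line 25: replace `%` with `//`.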